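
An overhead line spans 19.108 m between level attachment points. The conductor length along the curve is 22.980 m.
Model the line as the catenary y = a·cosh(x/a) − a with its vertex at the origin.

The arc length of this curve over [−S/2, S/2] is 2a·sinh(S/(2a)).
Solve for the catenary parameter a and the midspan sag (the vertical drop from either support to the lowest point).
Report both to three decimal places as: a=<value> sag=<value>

seed: a₀ = √(S³/(24(L−S))) = √(19.108³/(24·3.872)) = 8.664621
iter 1: u=1.102645  f(a)=+2.423e-01  f'(a)=-1.007e+00  a ← 8.664621 − (+2.423e-01/-1.007e+00) = 8.905193
iter 2: u=1.072857  f(a)=+1.046e-02  f'(a)=-9.220e-01  a ← 8.905193 − (+1.046e-02/-9.220e-01) = 8.916536
iter 3: u=1.071492  f(a)=+2.143e-05  f'(a)=-9.182e-01  a ← 8.916536 − (+2.143e-05/-9.182e-01) = 8.916560
iter 4: u=1.071489  f(a)=+9.037e-11  f'(a)=-9.182e-01  a ← 8.916560 − (+9.037e-11/-9.182e-01) = 8.916560
iter 5: u=1.071489  f(a)=-7.105e-15  f'(a)=-9.182e-01  a ← 8.916560 − (-7.105e-15/-9.182e-01) = 8.916560
converged: |Δa| < 1e-12 after 5 iterations
sag = a·(cosh(S/(2a)) − 1) = 8.916560·(cosh(1.071489) − 1) = 5.627344
T_max/T_min = cosh(S/(2a)) = 1.631112

a=8.917 sag=5.627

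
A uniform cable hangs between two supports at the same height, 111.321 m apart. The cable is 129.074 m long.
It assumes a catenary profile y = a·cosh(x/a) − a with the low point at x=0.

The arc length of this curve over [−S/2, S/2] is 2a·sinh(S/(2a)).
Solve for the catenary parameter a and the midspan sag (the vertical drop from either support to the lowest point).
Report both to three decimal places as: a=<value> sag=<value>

a=58.215 sag=28.699

seed: a₀ = √(S³/(24(L−S))) = √(111.321³/(24·17.753)) = 56.901557
iter 1: u=0.978189  f(a)=+8.690e-01  f'(a)=-6.858e-01  a ← 56.901557 − (+8.690e-01/-6.858e-01) = 58.168683
iter 2: u=0.956881  f(a)=+2.987e-02  f'(a)=-6.394e-01  a ← 58.168683 − (+2.987e-02/-6.394e-01) = 58.215408
iter 3: u=0.956113  f(a)=+3.809e-05  f'(a)=-6.377e-01  a ← 58.215408 − (+3.809e-05/-6.377e-01) = 58.215468
iter 4: u=0.956112  f(a)=+6.216e-11  f'(a)=-6.377e-01  a ← 58.215468 − (+6.216e-11/-6.377e-01) = 58.215468
iter 5: u=0.956112  f(a)=+0.000e+00  f'(a)=-6.377e-01  a ← 58.215468 − (+0.000e+00/-6.377e-01) = 58.215468
converged: |Δa| < 1e-12 after 5 iterations
sag = a·(cosh(S/(2a)) − 1) = 58.215468·(cosh(0.956112) − 1) = 28.698657
T_max/T_min = cosh(S/(2a)) = 1.492973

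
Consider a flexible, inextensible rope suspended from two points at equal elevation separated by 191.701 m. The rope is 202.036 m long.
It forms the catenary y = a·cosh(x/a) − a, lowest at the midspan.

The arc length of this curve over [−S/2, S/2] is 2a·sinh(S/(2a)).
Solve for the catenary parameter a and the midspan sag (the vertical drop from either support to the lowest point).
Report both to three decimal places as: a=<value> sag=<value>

a=169.876 sag=27.766

seed: a₀ = √(S³/(24(L−S))) = √(191.701³/(24·10.335)) = 168.529412
iter 1: u=0.568746  f(a)=+1.684e-01  f'(a)=-1.267e-01  a ← 168.529412 − (+1.684e-01/-1.267e-01) = 169.859303
iter 2: u=0.564293  f(a)=+2.015e-03  f'(a)=-1.236e-01  a ← 169.859303 − (+2.015e-03/-1.236e-01) = 169.875597
iter 3: u=0.564239  f(a)=+2.959e-07  f'(a)=-1.236e-01  a ← 169.875597 − (+2.959e-07/-1.236e-01) = 169.875600
iter 4: u=0.564239  f(a)=+2.842e-14  f'(a)=-1.236e-01  a ← 169.875600 − (+2.842e-14/-1.236e-01) = 169.875600
converged: |Δa| < 1e-12 after 4 iterations
sag = a·(cosh(S/(2a)) − 1) = 169.875600·(cosh(0.564239) − 1) = 27.766389
T_max/T_min = cosh(S/(2a)) = 1.163451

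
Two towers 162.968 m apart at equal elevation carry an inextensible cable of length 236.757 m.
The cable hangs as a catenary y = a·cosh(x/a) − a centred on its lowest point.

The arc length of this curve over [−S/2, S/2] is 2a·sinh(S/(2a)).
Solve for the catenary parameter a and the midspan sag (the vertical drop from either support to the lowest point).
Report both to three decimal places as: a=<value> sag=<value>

seed: a₀ = √(S³/(24(L−S))) = √(162.968³/(24·73.789)) = 49.436996
iter 1: u=1.648239  f(a)=+1.070e+01  f'(a)=-3.879e+00  a ← 49.436996 − (+1.070e+01/-3.879e+00) = 52.194593
iter 2: u=1.561158  f(a)=+9.602e-01  f'(a)=-3.211e+00  a ← 52.194593 − (+9.602e-01/-3.211e+00) = 52.493626
iter 3: u=1.552265  f(a)=+9.424e-03  f'(a)=-3.148e+00  a ← 52.493626 − (+9.424e-03/-3.148e+00) = 52.496619
iter 4: u=1.552176  f(a)=+9.274e-07  f'(a)=-3.148e+00  a ← 52.496619 − (+9.274e-07/-3.148e+00) = 52.496620
iter 5: u=1.552176  f(a)=-2.842e-14  f'(a)=-3.148e+00  a ← 52.496620 − (-2.842e-14/-3.148e+00) = 52.496620
converged: |Δa| < 1e-12 after 5 iterations
sag = a·(cosh(S/(2a)) − 1) = 52.496620·(cosh(1.552176) − 1) = 76.999961
T_max/T_min = cosh(S/(2a)) = 2.466760

a=52.497 sag=77.000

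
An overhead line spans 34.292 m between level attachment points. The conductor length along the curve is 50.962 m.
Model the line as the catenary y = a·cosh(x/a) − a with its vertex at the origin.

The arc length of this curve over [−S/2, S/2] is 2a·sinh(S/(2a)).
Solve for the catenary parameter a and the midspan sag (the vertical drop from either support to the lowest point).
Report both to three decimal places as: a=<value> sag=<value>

a=10.703 sag=16.935

seed: a₀ = √(S³/(24(L−S))) = √(34.292³/(24·16.670)) = 10.039586
iter 1: u=1.707839  f(a)=+2.607e+00  f'(a)=-4.396e+00  a ← 10.039586 − (+2.607e+00/-4.396e+00) = 10.632612
iter 2: u=1.612586  f(a)=+2.488e-01  f'(a)=-3.593e+00  a ← 10.632612 − (+2.488e-01/-3.593e+00) = 10.701860
iter 3: u=1.602151  f(a)=+2.795e-03  f'(a)=-3.513e+00  a ← 10.701860 − (+2.795e-03/-3.513e+00) = 10.702656
iter 4: u=1.602032  f(a)=+3.616e-07  f'(a)=-3.512e+00  a ← 10.702656 − (+3.616e-07/-3.512e+00) = 10.702656
iter 5: u=1.602032  f(a)=+1.421e-14  f'(a)=-3.512e+00  a ← 10.702656 − (+1.421e-14/-3.512e+00) = 10.702656
converged: |Δa| < 1e-12 after 5 iterations
sag = a·(cosh(S/(2a)) − 1) = 10.702656·(cosh(1.602032) − 1) = 16.934786
T_max/T_min = cosh(S/(2a)) = 2.582298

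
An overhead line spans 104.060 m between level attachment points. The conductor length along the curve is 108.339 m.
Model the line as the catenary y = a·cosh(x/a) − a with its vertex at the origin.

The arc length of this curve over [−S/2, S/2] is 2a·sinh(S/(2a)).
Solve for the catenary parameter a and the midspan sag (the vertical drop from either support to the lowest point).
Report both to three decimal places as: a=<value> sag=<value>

a=105.389 sag=13.106

seed: a₀ = √(S³/(24(L−S))) = √(104.060³/(24·4.279)) = 104.748779
iter 1: u=0.496712  f(a)=+5.310e-02  f'(a)=-8.373e-02  a ← 104.748779 − (+5.310e-02/-8.373e-02) = 105.382902
iter 2: u=0.493723  f(a)=+4.860e-04  f'(a)=-8.221e-02  a ← 105.382902 − (+4.860e-04/-8.221e-02) = 105.388814
iter 3: u=0.493696  f(a)=+4.156e-08  f'(a)=-8.219e-02  a ← 105.388814 − (+4.156e-08/-8.219e-02) = 105.388815
iter 4: u=0.493696  f(a)=-1.421e-14  f'(a)=-8.219e-02  a ← 105.388815 − (-1.421e-14/-8.219e-02) = 105.388815
converged: |Δa| < 1e-12 after 4 iterations
sag = a·(cosh(S/(2a)) − 1) = 105.388815·(cosh(0.493696) − 1) = 13.106489
T_max/T_min = cosh(S/(2a)) = 1.124363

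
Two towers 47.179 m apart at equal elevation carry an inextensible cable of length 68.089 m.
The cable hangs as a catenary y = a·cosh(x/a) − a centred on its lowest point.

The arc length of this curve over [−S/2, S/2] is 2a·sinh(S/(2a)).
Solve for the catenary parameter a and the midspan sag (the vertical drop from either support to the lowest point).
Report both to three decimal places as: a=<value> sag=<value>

a=15.344 sag=21.999

seed: a₀ = √(S³/(24(L−S))) = √(47.179³/(24·20.910)) = 14.465733
iter 1: u=1.630716  f(a)=+2.963e+00  f'(a)=-3.736e+00  a ← 14.465733 − (+2.963e+00/-3.736e+00) = 15.258708
iter 2: u=1.545970  f(a)=+2.611e-01  f'(a)=-3.105e+00  a ← 15.258708 − (+2.611e-01/-3.105e+00) = 15.342804
iter 3: u=1.537496  f(a)=+2.460e-03  f'(a)=-3.046e+00  a ← 15.342804 − (+2.460e-03/-3.046e+00) = 15.343611
iter 4: u=1.537415  f(a)=+2.229e-07  f'(a)=-3.046e+00  a ← 15.343611 − (+2.229e-07/-3.046e+00) = 15.343612
iter 5: u=1.537415  f(a)=+1.421e-14  f'(a)=-3.046e+00  a ← 15.343612 − (+1.421e-14/-3.046e+00) = 15.343612
converged: |Δa| < 1e-12 after 5 iterations
sag = a·(cosh(S/(2a)) − 1) = 15.343612·(cosh(1.537415) − 1) = 21.998783
T_max/T_min = cosh(S/(2a)) = 2.433742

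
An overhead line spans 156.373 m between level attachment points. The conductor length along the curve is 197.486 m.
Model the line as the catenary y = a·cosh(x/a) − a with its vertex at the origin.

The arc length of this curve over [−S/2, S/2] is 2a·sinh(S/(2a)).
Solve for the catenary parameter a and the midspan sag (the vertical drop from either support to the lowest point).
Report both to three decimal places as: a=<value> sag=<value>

seed: a₀ = √(S³/(24(L−S))) = √(156.373³/(24·41.113)) = 62.251160
iter 1: u=1.255985  f(a)=+3.367e+00  f'(a)=-1.541e+00  a ← 62.251160 − (+3.367e+00/-1.541e+00) = 64.435821
iter 2: u=1.213401  f(a)=+1.854e-01  f'(a)=-1.376e+00  a ← 64.435821 − (+1.854e-01/-1.376e+00) = 64.570559
iter 3: u=1.210869  f(a)=+6.343e-04  f'(a)=-1.366e+00  a ← 64.570559 − (+6.343e-04/-1.366e+00) = 64.571023
iter 4: u=1.210860  f(a)=+7.482e-09  f'(a)=-1.366e+00  a ← 64.571023 − (+7.482e-09/-1.366e+00) = 64.571023
iter 5: u=1.210860  f(a)=+2.842e-14  f'(a)=-1.366e+00  a ← 64.571023 − (+2.842e-14/-1.366e+00) = 64.571023
converged: |Δa| < 1e-12 after 5 iterations
sag = a·(cosh(S/(2a)) − 1) = 64.571023·(cosh(1.210860) − 1) = 53.410319
T_max/T_min = cosh(S/(2a)) = 1.827156

a=64.571 sag=53.410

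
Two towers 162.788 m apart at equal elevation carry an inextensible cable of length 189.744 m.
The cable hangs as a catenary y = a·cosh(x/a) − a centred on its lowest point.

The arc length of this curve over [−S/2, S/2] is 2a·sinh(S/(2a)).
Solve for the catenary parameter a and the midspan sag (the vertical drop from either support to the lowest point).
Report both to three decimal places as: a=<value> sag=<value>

seed: a₀ = √(S³/(24(L−S))) = √(162.788³/(24·26.956)) = 81.658282
iter 1: u=0.996764  f(a)=+1.371e+00  f'(a)=-7.282e-01  a ← 81.658282 − (+1.371e+00/-7.282e-01) = 83.541343
iter 2: u=0.974296  f(a)=+4.886e-02  f'(a)=-6.771e-01  a ← 83.541343 − (+4.886e-02/-6.771e-01) = 83.613509
iter 3: u=0.973455  f(a)=+6.714e-05  f'(a)=-6.753e-01  a ← 83.613509 − (+6.714e-05/-6.753e-01) = 83.613608
iter 4: u=0.973454  f(a)=+1.272e-10  f'(a)=-6.753e-01  a ← 83.613608 − (+1.272e-10/-6.753e-01) = 83.613608
iter 5: u=0.973454  f(a)=+0.000e+00  f'(a)=-6.753e-01  a ← 83.613608 − (+0.000e+00/-6.753e-01) = 83.613608
converged: |Δa| < 1e-12 after 5 iterations
sag = a·(cosh(S/(2a)) − 1) = 83.613608·(cosh(0.973454) − 1) = 42.845602
T_max/T_min = cosh(S/(2a)) = 1.512424

a=83.614 sag=42.846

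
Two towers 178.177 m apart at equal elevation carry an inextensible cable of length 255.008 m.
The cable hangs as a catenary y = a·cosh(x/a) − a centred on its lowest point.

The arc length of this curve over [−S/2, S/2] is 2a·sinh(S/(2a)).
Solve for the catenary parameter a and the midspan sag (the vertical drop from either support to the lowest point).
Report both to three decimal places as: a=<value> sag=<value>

a=58.664 sag=81.688

seed: a₀ = √(S³/(24(L−S))) = √(178.177³/(24·76.831)) = 55.386459
iter 1: u=1.608489  f(a)=+1.057e+01  f'(a)=-3.562e+00  a ← 55.386459 − (+1.057e+01/-3.562e+00) = 58.355160
iter 2: u=1.526660  f(a)=+9.096e-01  f'(a)=-2.973e+00  a ← 58.355160 − (+9.096e-01/-2.973e+00) = 58.661124
iter 3: u=1.518697  f(a)=+8.132e-03  f'(a)=-2.920e+00  a ← 58.661124 − (+8.132e-03/-2.920e+00) = 58.663909
iter 4: u=1.518625  f(a)=+6.628e-07  f'(a)=-2.920e+00  a ← 58.663909 − (+6.628e-07/-2.920e+00) = 58.663909
iter 5: u=1.518625  f(a)=-2.842e-14  f'(a)=-2.920e+00  a ← 58.663909 − (-2.842e-14/-2.920e+00) = 58.663909
converged: |Δa| < 1e-12 after 5 iterations
sag = a·(cosh(S/(2a)) − 1) = 58.663909·(cosh(1.518625) − 1) = 81.688235
T_max/T_min = cosh(S/(2a)) = 2.392479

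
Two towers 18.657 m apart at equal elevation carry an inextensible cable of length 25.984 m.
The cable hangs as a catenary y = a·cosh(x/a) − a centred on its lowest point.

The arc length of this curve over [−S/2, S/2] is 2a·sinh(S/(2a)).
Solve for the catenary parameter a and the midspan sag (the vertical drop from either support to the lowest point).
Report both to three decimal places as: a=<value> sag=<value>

a=6.407 sag=8.079

seed: a₀ = √(S³/(24(L−S))) = √(18.657³/(24·7.327)) = 6.077067
iter 1: u=1.535033  f(a)=+9.133e-01  f'(a)=-3.030e+00  a ← 6.077067 − (+9.133e-01/-3.030e+00) = 6.378531
iter 2: u=1.462484  f(a)=+7.236e-02  f'(a)=-2.567e+00  a ← 6.378531 − (+7.236e-02/-2.567e+00) = 6.406720
iter 3: u=1.456049  f(a)=+5.406e-04  f'(a)=-2.529e+00  a ← 6.406720 − (+5.406e-04/-2.529e+00) = 6.406934
iter 4: u=1.456001  f(a)=+3.067e-08  f'(a)=-2.528e+00  a ← 6.406934 − (+3.067e-08/-2.528e+00) = 6.406934
iter 5: u=1.456001  f(a)=-3.553e-15  f'(a)=-2.528e+00  a ← 6.406934 − (-3.553e-15/-2.528e+00) = 6.406934
converged: |Δa| < 1e-12 after 5 iterations
sag = a·(cosh(S/(2a)) − 1) = 6.406934·(cosh(1.456001) − 1) = 8.078951
T_max/T_min = cosh(S/(2a)) = 2.260970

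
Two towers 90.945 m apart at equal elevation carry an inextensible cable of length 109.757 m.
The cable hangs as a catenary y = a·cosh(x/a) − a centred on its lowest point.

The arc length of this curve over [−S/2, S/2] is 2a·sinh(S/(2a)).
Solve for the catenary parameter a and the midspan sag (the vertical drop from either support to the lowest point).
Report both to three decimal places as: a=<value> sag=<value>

seed: a₀ = √(S³/(24(L−S))) = √(90.945³/(24·18.812)) = 40.817381
iter 1: u=1.114047  f(a)=+1.202e+00  f'(a)=-1.041e+00  a ← 40.817381 − (+1.202e+00/-1.041e+00) = 41.972107
iter 2: u=1.083398  f(a)=+5.292e-02  f'(a)=-9.515e-01  a ← 41.972107 − (+5.292e-02/-9.515e-01) = 42.027718
iter 3: u=1.081965  f(a)=+1.129e-04  f'(a)=-9.475e-01  a ← 42.027718 − (+1.129e-04/-9.475e-01) = 42.027837
iter 4: u=1.081961  f(a)=+5.166e-10  f'(a)=-9.475e-01  a ← 42.027837 − (+5.166e-10/-9.475e-01) = 42.027837
iter 5: u=1.081961  f(a)=-1.421e-14  f'(a)=-9.475e-01  a ← 42.027837 − (-1.421e-14/-9.475e-01) = 42.027837
converged: |Δa| < 1e-12 after 5 iterations
sag = a·(cosh(S/(2a)) − 1) = 42.027837·(cosh(1.081961) − 1) = 27.095161
T_max/T_min = cosh(S/(2a)) = 1.644696

a=42.028 sag=27.095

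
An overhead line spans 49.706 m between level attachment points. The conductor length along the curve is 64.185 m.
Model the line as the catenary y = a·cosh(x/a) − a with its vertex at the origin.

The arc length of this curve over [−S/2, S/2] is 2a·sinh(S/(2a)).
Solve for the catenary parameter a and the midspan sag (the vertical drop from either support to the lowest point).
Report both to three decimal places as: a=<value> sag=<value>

seed: a₀ = √(S³/(24(L−S))) = √(49.706³/(24·14.479)) = 18.799155
iter 1: u=1.322028  f(a)=+1.319e+00  f'(a)=-1.827e+00  a ← 18.799155 − (+1.319e+00/-1.827e+00) = 19.521246
iter 2: u=1.273126  f(a)=+7.982e-02  f'(a)=-1.612e+00  a ← 19.521246 − (+7.982e-02/-1.612e+00) = 19.570762
iter 3: u=1.269905  f(a)=+3.338e-04  f'(a)=-1.599e+00  a ← 19.570762 − (+3.338e-04/-1.599e+00) = 19.570971
iter 4: u=1.269891  f(a)=+5.893e-09  f'(a)=-1.598e+00  a ← 19.570971 − (+5.893e-09/-1.598e+00) = 19.570971
iter 5: u=1.269891  f(a)=+0.000e+00  f'(a)=-1.598e+00  a ← 19.570971 − (+0.000e+00/-1.598e+00) = 19.570971
converged: |Δa| < 1e-12 after 5 iterations
sag = a·(cosh(S/(2a)) − 1) = 19.570971·(cosh(1.269891) − 1) = 18.018276
T_max/T_min = cosh(S/(2a)) = 1.920663

a=19.571 sag=18.018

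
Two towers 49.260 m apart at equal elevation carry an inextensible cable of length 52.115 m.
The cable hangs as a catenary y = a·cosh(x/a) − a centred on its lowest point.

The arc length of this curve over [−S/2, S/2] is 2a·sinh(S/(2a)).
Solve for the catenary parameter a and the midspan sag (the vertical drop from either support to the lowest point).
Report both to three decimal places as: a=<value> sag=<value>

a=42.125 sag=7.408

seed: a₀ = √(S³/(24(L−S))) = √(49.260³/(24·2.855)) = 41.766967
iter 1: u=0.589700  f(a)=+5.005e-02  f'(a)=-1.415e-01  a ← 41.766967 − (+5.005e-02/-1.415e-01) = 42.120643
iter 2: u=0.584749  f(a)=+6.429e-04  f'(a)=-1.379e-01  a ← 42.120643 − (+6.429e-04/-1.379e-01) = 42.125305
iter 3: u=0.584684  f(a)=+1.091e-07  f'(a)=-1.379e-01  a ← 42.125305 − (+1.091e-07/-1.379e-01) = 42.125305
iter 4: u=0.584684  f(a)=+0.000e+00  f'(a)=-1.379e-01  a ← 42.125305 − (+0.000e+00/-1.379e-01) = 42.125305
converged: |Δa| < 1e-12 after 4 iterations
sag = a·(cosh(S/(2a)) − 1) = 42.125305·(cosh(0.584684) − 1) = 7.407862
T_max/T_min = cosh(S/(2a)) = 1.175853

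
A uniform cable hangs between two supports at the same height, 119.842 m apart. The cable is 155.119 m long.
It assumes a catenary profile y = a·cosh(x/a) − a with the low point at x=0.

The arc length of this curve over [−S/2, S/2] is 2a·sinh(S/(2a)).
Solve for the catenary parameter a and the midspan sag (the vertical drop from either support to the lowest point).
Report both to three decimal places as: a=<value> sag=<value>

a=46.958 sag=43.709

seed: a₀ = √(S³/(24(L−S))) = √(119.842³/(24·35.277)) = 45.088120
iter 1: u=1.328975  f(a)=+3.250e+00  f'(a)=-1.859e+00  a ← 45.088120 − (+3.250e+00/-1.859e+00) = 46.835945
iter 2: u=1.279381  f(a)=+1.985e-01  f'(a)=-1.638e+00  a ← 46.835945 − (+1.985e-01/-1.638e+00) = 46.957108
iter 3: u=1.276079  f(a)=+8.474e-04  f'(a)=-1.624e+00  a ← 46.957108 − (+8.474e-04/-1.624e+00) = 46.957629
iter 4: u=1.276065  f(a)=+1.559e-08  f'(a)=-1.624e+00  a ← 46.957629 − (+1.559e-08/-1.624e+00) = 46.957629
iter 5: u=1.276065  f(a)=+0.000e+00  f'(a)=-1.624e+00  a ← 46.957629 − (+0.000e+00/-1.624e+00) = 46.957629
converged: |Δa| < 1e-12 after 5 iterations
sag = a·(cosh(S/(2a)) − 1) = 46.957629·(cosh(1.276065) − 1) = 43.709316
T_max/T_min = cosh(S/(2a)) = 1.930825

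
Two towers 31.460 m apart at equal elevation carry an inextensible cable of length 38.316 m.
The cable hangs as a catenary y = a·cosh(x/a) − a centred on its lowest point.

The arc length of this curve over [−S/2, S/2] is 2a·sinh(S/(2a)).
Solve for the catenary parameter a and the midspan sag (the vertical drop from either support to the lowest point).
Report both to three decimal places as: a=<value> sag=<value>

a=14.185 sag=9.653

seed: a₀ = √(S³/(24(L−S))) = √(31.460³/(24·6.856)) = 13.756155
iter 1: u=1.143488  f(a)=+4.624e-01  f'(a)=-1.133e+00  a ← 13.756155 − (+4.624e-01/-1.133e+00) = 14.164183
iter 2: u=1.110548  f(a)=+2.137e-02  f'(a)=-1.031e+00  a ← 14.164183 − (+2.137e-02/-1.031e+00) = 14.184918
iter 3: u=1.108924  f(a)=+5.055e-05  f'(a)=-1.026e+00  a ← 14.184918 − (+5.055e-05/-1.026e+00) = 14.184967
iter 4: u=1.108920  f(a)=+2.843e-10  f'(a)=-1.026e+00  a ← 14.184967 − (+2.843e-10/-1.026e+00) = 14.184967
iter 5: u=1.108920  f(a)=-2.132e-14  f'(a)=-1.026e+00  a ← 14.184967 − (-2.132e-14/-1.026e+00) = 14.184967
converged: |Δa| < 1e-12 after 5 iterations
sag = a·(cosh(S/(2a)) − 1) = 14.184967·(cosh(1.108920) − 1) = 9.652865
T_max/T_min = cosh(S/(2a)) = 1.680500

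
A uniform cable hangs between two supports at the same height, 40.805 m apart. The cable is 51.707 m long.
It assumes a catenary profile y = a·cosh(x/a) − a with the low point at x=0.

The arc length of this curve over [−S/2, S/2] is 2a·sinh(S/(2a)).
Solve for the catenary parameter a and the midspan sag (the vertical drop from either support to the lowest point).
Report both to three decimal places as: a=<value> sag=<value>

a=16.724 sag=14.067

seed: a₀ = √(S³/(24(L−S))) = √(40.805³/(24·10.902)) = 16.114297
iter 1: u=1.266112  f(a)=+9.079e-01  f'(a)=-1.583e+00  a ← 16.114297 − (+9.079e-01/-1.583e+00) = 16.687921
iter 2: u=1.222591  f(a)=+5.073e-02  f'(a)=-1.410e+00  a ← 16.687921 − (+5.073e-02/-1.410e+00) = 16.723891
iter 3: u=1.219961  f(a)=+1.791e-04  f'(a)=-1.400e+00  a ← 16.723891 − (+1.791e-04/-1.400e+00) = 16.724019
iter 4: u=1.219952  f(a)=+2.251e-09  f'(a)=-1.400e+00  a ← 16.724019 − (+2.251e-09/-1.400e+00) = 16.724019
iter 5: u=1.219952  f(a)=+7.105e-15  f'(a)=-1.400e+00  a ← 16.724019 − (+7.105e-15/-1.400e+00) = 16.724019
converged: |Δa| < 1e-12 after 5 iterations
sag = a·(cosh(S/(2a)) − 1) = 16.724019·(cosh(1.219952) − 1) = 14.067153
T_max/T_min = cosh(S/(2a)) = 1.841135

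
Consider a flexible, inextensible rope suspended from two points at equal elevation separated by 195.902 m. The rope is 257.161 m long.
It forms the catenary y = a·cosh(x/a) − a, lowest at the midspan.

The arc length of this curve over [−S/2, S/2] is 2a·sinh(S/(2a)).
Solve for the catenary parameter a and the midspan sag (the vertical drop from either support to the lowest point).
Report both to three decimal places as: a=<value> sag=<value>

a=74.649 sag=74.030

seed: a₀ = √(S³/(24(L−S))) = √(195.902³/(24·61.259)) = 71.510157
iter 1: u=1.369749  f(a)=+6.010e+00  f'(a)=-2.057e+00  a ← 71.510157 − (+6.010e+00/-2.057e+00) = 74.431948
iter 2: u=1.315981  f(a)=+3.880e-01  f'(a)=-1.799e+00  a ← 74.431948 − (+3.880e-01/-1.799e+00) = 74.647583
iter 3: u=1.312179  f(a)=+1.864e-03  f'(a)=-1.782e+00  a ← 74.647583 − (+1.864e-03/-1.782e+00) = 74.648629
iter 4: u=1.312161  f(a)=+4.345e-08  f'(a)=-1.782e+00  a ← 74.648629 − (+4.345e-08/-1.782e+00) = 74.648629
iter 5: u=1.312161  f(a)=-5.684e-14  f'(a)=-1.782e+00  a ← 74.648629 − (-5.684e-14/-1.782e+00) = 74.648629
converged: |Δa| < 1e-12 after 5 iterations
sag = a·(cosh(S/(2a)) − 1) = 74.648629·(cosh(1.312161) − 1) = 74.030094
T_max/T_min = cosh(S/(2a)) = 1.991714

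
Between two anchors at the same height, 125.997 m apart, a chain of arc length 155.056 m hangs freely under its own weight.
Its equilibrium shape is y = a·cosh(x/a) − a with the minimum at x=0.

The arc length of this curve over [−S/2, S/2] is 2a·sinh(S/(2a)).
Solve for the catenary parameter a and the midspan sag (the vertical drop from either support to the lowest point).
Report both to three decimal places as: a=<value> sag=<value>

seed: a₀ = √(S³/(24(L−S))) = √(125.997³/(24·29.059)) = 53.554301
iter 1: u=1.176348  f(a)=+2.078e+00  f'(a)=-1.243e+00  a ← 53.554301 − (+2.078e+00/-1.243e+00) = 55.226154
iter 2: u=1.140737  f(a)=+1.013e-01  f'(a)=-1.125e+00  a ← 55.226154 − (+1.013e-01/-1.125e+00) = 55.316220
iter 3: u=1.138879  f(a)=+2.679e-04  f'(a)=-1.119e+00  a ← 55.316220 − (+2.679e-04/-1.119e+00) = 55.316460
iter 4: u=1.138874  f(a)=+1.884e-09  f'(a)=-1.119e+00  a ← 55.316460 − (+1.884e-09/-1.119e+00) = 55.316460
iter 5: u=1.138874  f(a)=+0.000e+00  f'(a)=-1.119e+00  a ← 55.316460 − (+0.000e+00/-1.119e+00) = 55.316460
converged: |Δa| < 1e-12 after 5 iterations
sag = a·(cosh(S/(2a)) − 1) = 55.316460·(cosh(1.138874) − 1) = 39.922721
T_max/T_min = cosh(S/(2a)) = 1.721715

a=55.316 sag=39.923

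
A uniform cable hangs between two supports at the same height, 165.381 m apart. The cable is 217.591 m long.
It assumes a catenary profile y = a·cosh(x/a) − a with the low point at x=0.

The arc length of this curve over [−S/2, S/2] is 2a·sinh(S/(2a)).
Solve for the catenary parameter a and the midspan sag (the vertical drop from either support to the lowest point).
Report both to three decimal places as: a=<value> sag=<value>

seed: a₀ = √(S³/(24(L−S))) = √(165.381³/(24·52.210)) = 60.082217
iter 1: u=1.376289  f(a)=+5.174e+00  f'(a)=-2.090e+00  a ← 60.082217 − (+5.174e+00/-2.090e+00) = 62.557418
iter 2: u=1.321834  f(a)=+3.369e-01  f'(a)=-1.826e+00  a ← 62.557418 − (+3.369e-01/-1.826e+00) = 62.741907
iter 3: u=1.317947  f(a)=+1.649e-03  f'(a)=-1.808e+00  a ← 62.741907 − (+1.649e-03/-1.808e+00) = 62.742818
iter 4: u=1.317928  f(a)=+3.990e-08  f'(a)=-1.808e+00  a ← 62.742818 − (+3.990e-08/-1.808e+00) = 62.742818
iter 5: u=1.317928  f(a)=+8.527e-14  f'(a)=-1.808e+00  a ← 62.742818 − (+8.527e-14/-1.808e+00) = 62.742818
converged: |Δa| < 1e-12 after 5 iterations
sag = a·(cosh(S/(2a)) − 1) = 62.742818·(cosh(1.317928) − 1) = 62.848272
T_max/T_min = cosh(S/(2a)) = 2.001681

a=62.743 sag=62.848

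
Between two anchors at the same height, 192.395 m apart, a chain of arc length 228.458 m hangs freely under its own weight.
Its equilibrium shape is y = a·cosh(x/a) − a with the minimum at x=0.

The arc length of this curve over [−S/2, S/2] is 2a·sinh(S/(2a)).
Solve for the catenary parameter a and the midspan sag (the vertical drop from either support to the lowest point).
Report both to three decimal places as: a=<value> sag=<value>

seed: a₀ = √(S³/(24(L−S))) = √(192.395³/(24·36.063)) = 90.709782
iter 1: u=1.060498  f(a)=+2.083e+00  f'(a)=-8.882e-01  a ← 90.709782 − (+2.083e+00/-8.882e-01) = 93.055010
iter 2: u=1.033770  f(a)=+8.352e-02  f'(a)=-8.183e-01  a ← 93.055010 − (+8.352e-02/-8.183e-01) = 93.157076
iter 3: u=1.032638  f(a)=+1.467e-04  f'(a)=-8.154e-01  a ← 93.157076 − (+1.467e-04/-8.154e-01) = 93.157256
iter 4: u=1.032636  f(a)=+4.542e-10  f'(a)=-8.154e-01  a ← 93.157256 − (+4.542e-10/-8.154e-01) = 93.157256
iter 5: u=1.032636  f(a)=+0.000e+00  f'(a)=-8.154e-01  a ← 93.157256 − (+0.000e+00/-8.154e-01) = 93.157256
converged: |Δa| < 1e-12 after 5 iterations
sag = a·(cosh(S/(2a)) − 1) = 93.157256·(cosh(1.032636) − 1) = 54.241994
T_max/T_min = cosh(S/(2a)) = 1.582263

a=93.157 sag=54.242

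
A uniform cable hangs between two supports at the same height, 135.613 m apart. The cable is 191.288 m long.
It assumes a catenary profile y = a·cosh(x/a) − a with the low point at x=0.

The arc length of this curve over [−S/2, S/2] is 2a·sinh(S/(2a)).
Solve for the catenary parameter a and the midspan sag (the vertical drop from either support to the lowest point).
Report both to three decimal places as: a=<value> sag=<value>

a=45.647 sag=60.332

seed: a₀ = √(S³/(24(L−S))) = √(135.613³/(24·55.675)) = 43.203233
iter 1: u=1.569477  f(a)=+7.273e+00  f'(a)=-3.271e+00  a ← 43.203233 − (+7.273e+00/-3.271e+00) = 45.427022
iter 2: u=1.492647  f(a)=+5.993e-01  f'(a)=-2.752e+00  a ← 45.427022 − (+5.993e-01/-2.752e+00) = 45.644791
iter 3: u=1.485525  f(a)=+4.876e-03  f'(a)=-2.707e+00  a ← 45.644791 − (+4.876e-03/-2.707e+00) = 45.646592
iter 4: u=1.485467  f(a)=+3.286e-07  f'(a)=-2.707e+00  a ← 45.646592 − (+3.286e-07/-2.707e+00) = 45.646592
iter 5: u=1.485467  f(a)=+0.000e+00  f'(a)=-2.707e+00  a ← 45.646592 − (+0.000e+00/-2.707e+00) = 45.646592
converged: |Δa| < 1e-12 after 5 iterations
sag = a·(cosh(S/(2a)) − 1) = 45.646592·(cosh(1.485467) − 1) = 60.331642
T_max/T_min = cosh(S/(2a)) = 2.321712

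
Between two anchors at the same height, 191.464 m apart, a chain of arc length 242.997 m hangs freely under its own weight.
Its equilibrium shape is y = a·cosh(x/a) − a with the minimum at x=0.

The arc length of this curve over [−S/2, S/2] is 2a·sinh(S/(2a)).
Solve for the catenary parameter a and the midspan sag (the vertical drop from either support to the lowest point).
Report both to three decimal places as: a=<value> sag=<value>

seed: a₀ = √(S³/(24(L−S))) = √(191.464³/(24·51.533)) = 75.332496
iter 1: u=1.270793  f(a)=+4.325e+00  f'(a)=-1.602e+00  a ← 75.332496 − (+4.325e+00/-1.602e+00) = 78.031687
iter 2: u=1.226835  f(a)=+2.433e-01  f'(a)=-1.427e+00  a ← 78.031687 − (+2.433e-01/-1.427e+00) = 78.202241
iter 3: u=1.224159  f(a)=+8.717e-04  f'(a)=-1.416e+00  a ← 78.202241 − (+8.717e-04/-1.416e+00) = 78.202856
iter 4: u=1.224150  f(a)=+1.128e-08  f'(a)=-1.416e+00  a ← 78.202856 − (+1.128e-08/-1.416e+00) = 78.202856
iter 5: u=1.224150  f(a)=-2.842e-14  f'(a)=-1.416e+00  a ← 78.202856 − (-2.842e-14/-1.416e+00) = 78.202856
converged: |Δa| < 1e-12 after 5 iterations
sag = a·(cosh(S/(2a)) − 1) = 78.202856·(cosh(1.224150) − 1) = 66.287878
T_max/T_min = cosh(S/(2a)) = 1.847640

a=78.203 sag=66.288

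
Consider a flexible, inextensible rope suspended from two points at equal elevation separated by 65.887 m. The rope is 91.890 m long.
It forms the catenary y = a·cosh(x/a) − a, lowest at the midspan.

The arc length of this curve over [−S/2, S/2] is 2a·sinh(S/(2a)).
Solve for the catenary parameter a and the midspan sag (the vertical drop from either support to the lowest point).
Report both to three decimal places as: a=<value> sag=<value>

seed: a₀ = √(S³/(24(L−S))) = √(65.887³/(24·26.003)) = 21.408303
iter 1: u=1.538819  f(a)=+3.258e+00  f'(a)=-3.055e+00  a ← 21.408303 − (+3.258e+00/-3.055e+00) = 22.474679
iter 2: u=1.465805  f(a)=+2.593e-01  f'(a)=-2.587e+00  a ← 22.474679 − (+2.593e-01/-2.587e+00) = 22.574905
iter 3: u=1.459297  f(a)=+1.955e-03  f'(a)=-2.548e+00  a ← 22.574905 − (+1.955e-03/-2.548e+00) = 22.575673
iter 4: u=1.459248  f(a)=+1.131e-07  f'(a)=-2.548e+00  a ← 22.575673 − (+1.131e-07/-2.548e+00) = 22.575673
iter 5: u=1.459248  f(a)=-1.421e-14  f'(a)=-2.548e+00  a ← 22.575673 − (-1.421e-14/-2.548e+00) = 22.575673
converged: |Δa| < 1e-12 after 5 iterations
sag = a·(cosh(S/(2a)) − 1) = 22.575673·(cosh(1.459248) − 1) = 28.616163
T_max/T_min = cosh(S/(2a)) = 2.267566

a=22.576 sag=28.616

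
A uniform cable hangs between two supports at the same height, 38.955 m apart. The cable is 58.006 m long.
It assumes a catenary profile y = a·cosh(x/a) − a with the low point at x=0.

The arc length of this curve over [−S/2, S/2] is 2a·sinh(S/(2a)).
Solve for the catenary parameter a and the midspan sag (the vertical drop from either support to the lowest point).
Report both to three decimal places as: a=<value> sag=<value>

a=12.126 sag=19.310

seed: a₀ = √(S³/(24(L−S))) = √(38.955³/(24·19.051)) = 11.370519
iter 1: u=1.712982  f(a)=+2.999e+00  f'(a)=-4.443e+00  a ← 11.370519 − (+2.999e+00/-4.443e+00) = 12.045400
iter 2: u=1.617007  f(a)=+2.877e-01  f'(a)=-3.628e+00  a ← 12.045400 − (+2.877e-01/-3.628e+00) = 12.124701
iter 3: u=1.606431  f(a)=+3.269e-03  f'(a)=-3.546e+00  a ← 12.124701 − (+3.269e-03/-3.546e+00) = 12.125623
iter 4: u=1.606309  f(a)=+4.327e-07  f'(a)=-3.545e+00  a ← 12.125623 − (+4.327e-07/-3.545e+00) = 12.125623
iter 5: u=1.606309  f(a)=+1.421e-14  f'(a)=-3.545e+00  a ← 12.125623 − (+1.421e-14/-3.545e+00) = 12.125623
converged: |Δa| < 1e-12 after 5 iterations
sag = a·(cosh(S/(2a)) − 1) = 12.125623·(cosh(1.606309) − 1) = 19.310101
T_max/T_min = cosh(S/(2a)) = 2.592504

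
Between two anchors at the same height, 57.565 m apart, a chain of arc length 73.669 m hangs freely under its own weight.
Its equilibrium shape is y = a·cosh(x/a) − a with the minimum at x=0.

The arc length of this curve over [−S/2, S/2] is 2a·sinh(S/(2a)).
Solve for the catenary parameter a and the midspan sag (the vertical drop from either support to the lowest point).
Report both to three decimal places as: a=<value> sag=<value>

a=23.094 sag=20.381

seed: a₀ = √(S³/(24(L−S))) = √(57.565³/(24·16.104)) = 22.215969
iter 1: u=1.295577  f(a)=+1.407e+00  f'(a)=-1.708e+00  a ← 22.215969 − (+1.407e+00/-1.708e+00) = 23.039565
iter 2: u=1.249264  f(a)=+8.202e-02  f'(a)=-1.514e+00  a ← 23.039565 − (+8.202e-02/-1.514e+00) = 23.093727
iter 3: u=1.246334  f(a)=+3.169e-04  f'(a)=-1.503e+00  a ← 23.093727 − (+3.169e-04/-1.503e+00) = 23.093938
iter 4: u=1.246323  f(a)=+4.773e-09  f'(a)=-1.503e+00  a ← 23.093938 − (+4.773e-09/-1.503e+00) = 23.093938
iter 5: u=1.246323  f(a)=+0.000e+00  f'(a)=-1.503e+00  a ← 23.093938 − (+0.000e+00/-1.503e+00) = 23.093938
converged: |Δa| < 1e-12 after 5 iterations
sag = a·(cosh(S/(2a)) − 1) = 23.093938·(cosh(1.246323) − 1) = 20.381462
T_max/T_min = cosh(S/(2a)) = 1.882546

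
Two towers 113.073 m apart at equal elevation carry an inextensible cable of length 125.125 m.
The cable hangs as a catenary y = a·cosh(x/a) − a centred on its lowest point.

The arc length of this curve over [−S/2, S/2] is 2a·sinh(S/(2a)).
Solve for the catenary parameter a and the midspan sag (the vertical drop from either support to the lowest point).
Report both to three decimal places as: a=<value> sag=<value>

a=71.801 sag=23.433

seed: a₀ = √(S³/(24(L−S))) = √(113.073³/(24·12.052)) = 70.697359
iter 1: u=0.799697  f(a)=+3.913e-01  f'(a)=-3.633e-01  a ← 70.697359 − (+3.913e-01/-3.633e-01) = 71.774546
iter 2: u=0.787696  f(a)=+9.122e-03  f'(a)=-3.465e-01  a ← 71.774546 − (+9.122e-03/-3.465e-01) = 71.800874
iter 3: u=0.787407  f(a)=+5.221e-06  f'(a)=-3.461e-01  a ← 71.800874 − (+5.221e-06/-3.461e-01) = 71.800889
iter 4: u=0.787407  f(a)=+1.720e-12  f'(a)=-3.461e-01  a ← 71.800889 − (+1.720e-12/-3.461e-01) = 71.800889
converged: |Δa| < 1e-12 after 4 iterations
sag = a·(cosh(S/(2a)) − 1) = 71.800889·(cosh(0.787407) − 1) = 23.432687
T_max/T_min = cosh(S/(2a)) = 1.326357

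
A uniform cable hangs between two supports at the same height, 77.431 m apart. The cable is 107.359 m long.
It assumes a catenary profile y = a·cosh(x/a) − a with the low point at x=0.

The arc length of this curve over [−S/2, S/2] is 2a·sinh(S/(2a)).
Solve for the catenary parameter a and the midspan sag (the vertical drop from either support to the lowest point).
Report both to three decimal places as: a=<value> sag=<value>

a=26.783 sag=33.207

seed: a₀ = √(S³/(24(L−S))) = √(77.431³/(24·29.928)) = 25.423061
iter 1: u=1.522850  f(a)=+3.668e+00  f'(a)=-2.948e+00  a ← 25.423061 − (+3.668e+00/-2.948e+00) = 26.667516
iter 2: u=1.451785  f(a)=+2.865e-01  f'(a)=-2.504e+00  a ← 26.667516 − (+2.865e-01/-2.504e+00) = 26.781969
iter 3: u=1.445581  f(a)=+2.076e-03  f'(a)=-2.467e+00  a ← 26.781969 − (+2.076e-03/-2.467e+00) = 26.782810
iter 4: u=1.445535  f(a)=+1.107e-07  f'(a)=-2.467e+00  a ← 26.782810 − (+1.107e-07/-2.467e+00) = 26.782810
iter 5: u=1.445535  f(a)=-5.684e-14  f'(a)=-2.467e+00  a ← 26.782810 − (-5.684e-14/-2.467e+00) = 26.782810
converged: |Δa| < 1e-12 after 5 iterations
sag = a·(cosh(S/(2a)) − 1) = 26.782810·(cosh(1.445535) − 1) = 33.207253
T_max/T_min = cosh(S/(2a)) = 2.239872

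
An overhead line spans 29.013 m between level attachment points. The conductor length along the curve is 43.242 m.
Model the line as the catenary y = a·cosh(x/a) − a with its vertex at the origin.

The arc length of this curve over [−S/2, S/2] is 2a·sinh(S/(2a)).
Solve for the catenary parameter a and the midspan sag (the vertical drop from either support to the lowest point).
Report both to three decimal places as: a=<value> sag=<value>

seed: a₀ = √(S³/(24(L−S))) = √(29.013³/(24·14.229)) = 8.456607
iter 1: u=1.715404  f(a)=+2.246e+00  f'(a)=-4.465e+00  a ← 8.456607 − (+2.246e+00/-4.465e+00) = 8.959670
iter 2: u=1.619089  f(a)=+2.161e-01  f'(a)=-3.644e+00  a ← 8.959670 − (+2.161e-01/-3.644e+00) = 9.018957
iter 3: u=1.608445  f(a)=+2.468e-03  f'(a)=-3.561e+00  a ← 9.018957 − (+2.468e-03/-3.561e+00) = 9.019650
iter 4: u=1.608322  f(a)=+3.303e-07  f'(a)=-3.560e+00  a ← 9.019650 − (+3.303e-07/-3.560e+00) = 9.019650
iter 5: u=1.608322  f(a)=+0.000e+00  f'(a)=-3.560e+00  a ← 9.019650 − (+0.000e+00/-3.560e+00) = 9.019650
converged: |Δa| < 1e-12 after 5 iterations
sag = a·(cosh(S/(2a)) − 1) = 9.019650·(cosh(1.608322) − 1) = 14.407294
T_max/T_min = cosh(S/(2a)) = 2.597323

a=9.020 sag=14.407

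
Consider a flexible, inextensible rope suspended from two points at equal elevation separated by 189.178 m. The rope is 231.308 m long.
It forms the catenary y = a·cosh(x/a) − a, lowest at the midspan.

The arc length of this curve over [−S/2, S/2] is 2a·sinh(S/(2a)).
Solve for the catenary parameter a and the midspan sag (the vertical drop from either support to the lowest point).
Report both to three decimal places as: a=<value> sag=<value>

seed: a₀ = √(S³/(24(L−S))) = √(189.178³/(24·42.130)) = 81.828501
iter 1: u=1.155942  f(a)=+2.906e+00  f'(a)=-1.174e+00  a ← 81.828501 − (+2.906e+00/-1.174e+00) = 84.303671
iter 2: u=1.122003  f(a)=+1.371e-01  f'(a)=-1.066e+00  a ← 84.303671 − (+1.371e-01/-1.066e+00) = 84.432290
iter 3: u=1.120294  f(a)=+3.383e-04  f'(a)=-1.060e+00  a ← 84.432290 − (+3.383e-04/-1.060e+00) = 84.432609
iter 4: u=1.120290  f(a)=+2.073e-09  f'(a)=-1.060e+00  a ← 84.432609 − (+2.073e-09/-1.060e+00) = 84.432609
iter 5: u=1.120290  f(a)=+0.000e+00  f'(a)=-1.060e+00  a ← 84.432609 − (+0.000e+00/-1.060e+00) = 84.432609
converged: |Δa| < 1e-12 after 5 iterations
sag = a·(cosh(S/(2a)) − 1) = 84.432609·(cosh(1.120290) − 1) = 58.762060
T_max/T_min = cosh(S/(2a)) = 1.695964

a=84.433 sag=58.762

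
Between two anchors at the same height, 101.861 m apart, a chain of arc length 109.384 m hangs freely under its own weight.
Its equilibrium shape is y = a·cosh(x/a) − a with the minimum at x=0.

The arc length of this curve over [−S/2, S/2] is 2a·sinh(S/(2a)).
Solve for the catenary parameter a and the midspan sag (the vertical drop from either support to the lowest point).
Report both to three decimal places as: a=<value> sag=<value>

a=77.342 sag=17.384

seed: a₀ = √(S³/(24(L−S))) = √(101.861³/(24·7.523)) = 76.508687
iter 1: u=0.665683  f(a)=+1.685e-01  f'(a)=-2.055e-01  a ← 76.508687 − (+1.685e-01/-2.055e-01) = 77.328372
iter 2: u=0.658626  f(a)=+2.745e-03  f'(a)=-1.989e-01  a ← 77.328372 − (+2.745e-03/-1.989e-01) = 77.342177
iter 3: u=0.658509  f(a)=+7.561e-07  f'(a)=-1.988e-01  a ← 77.342177 − (+7.561e-07/-1.988e-01) = 77.342181
iter 4: u=0.658509  f(a)=+7.105e-14  f'(a)=-1.988e-01  a ← 77.342181 − (+7.105e-14/-1.988e-01) = 77.342181
converged: |Δa| < 1e-12 after 4 iterations
sag = a·(cosh(S/(2a)) − 1) = 77.342181·(cosh(0.658509) − 1) = 17.383886
T_max/T_min = cosh(S/(2a)) = 1.224766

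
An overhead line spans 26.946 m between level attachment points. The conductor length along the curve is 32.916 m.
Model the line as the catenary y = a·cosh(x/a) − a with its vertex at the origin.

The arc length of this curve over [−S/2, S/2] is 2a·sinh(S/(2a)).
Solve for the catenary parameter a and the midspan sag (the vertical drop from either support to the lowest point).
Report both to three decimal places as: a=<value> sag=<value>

seed: a₀ = √(S³/(24(L−S))) = √(26.946³/(24·5.970)) = 11.685537
iter 1: u=1.152964  f(a)=+4.096e-01  f'(a)=-1.164e+00  a ← 11.685537 − (+4.096e-01/-1.164e+00) = 12.037360
iter 2: u=1.119265  f(a)=+1.923e-02  f'(a)=-1.057e+00  a ← 12.037360 − (+1.923e-02/-1.057e+00) = 12.055545
iter 3: u=1.117577  f(a)=+4.698e-05  f'(a)=-1.052e+00  a ← 12.055545 − (+4.698e-05/-1.052e+00) = 12.055590
iter 4: u=1.117573  f(a)=+2.820e-10  f'(a)=-1.052e+00  a ← 12.055590 − (+2.820e-10/-1.052e+00) = 12.055590
iter 5: u=1.117573  f(a)=+0.000e+00  f'(a)=-1.052e+00  a ← 12.055590 − (+0.000e+00/-1.052e+00) = 12.055590
converged: |Δa| < 1e-12 after 5 iterations
sag = a·(cosh(S/(2a)) − 1) = 12.055590·(cosh(1.117573) − 1) = 8.345464
T_max/T_min = cosh(S/(2a)) = 1.692249

a=12.056 sag=8.345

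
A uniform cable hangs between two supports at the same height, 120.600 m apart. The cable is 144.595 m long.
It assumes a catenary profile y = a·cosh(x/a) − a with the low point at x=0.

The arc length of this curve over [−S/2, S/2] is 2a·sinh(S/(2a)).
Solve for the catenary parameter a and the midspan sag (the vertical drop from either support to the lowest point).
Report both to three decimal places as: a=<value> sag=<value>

seed: a₀ = √(S³/(24(L−S))) = √(120.600³/(24·23.995)) = 55.189310
iter 1: u=1.092603  f(a)=+1.474e+00  f'(a)=-9.779e-01  a ← 55.189310 − (+1.474e+00/-9.779e-01) = 56.696270
iter 2: u=1.063562  f(a)=+6.251e-02  f'(a)=-8.965e-01  a ← 56.696270 − (+6.251e-02/-8.965e-01) = 56.766000
iter 3: u=1.062256  f(a)=+1.235e-04  f'(a)=-8.930e-01  a ← 56.766000 − (+1.235e-04/-8.930e-01) = 56.766138
iter 4: u=1.062253  f(a)=+4.845e-10  f'(a)=-8.930e-01  a ← 56.766138 − (+4.845e-10/-8.930e-01) = 56.766138
iter 5: u=1.062253  f(a)=+0.000e+00  f'(a)=-8.930e-01  a ← 56.766138 − (+0.000e+00/-8.930e-01) = 56.766138
converged: |Δa| < 1e-12 after 5 iterations
sag = a·(cosh(S/(2a)) − 1) = 56.766138·(cosh(1.062253) − 1) = 35.154061
T_max/T_min = cosh(S/(2a)) = 1.619279

a=56.766 sag=35.154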